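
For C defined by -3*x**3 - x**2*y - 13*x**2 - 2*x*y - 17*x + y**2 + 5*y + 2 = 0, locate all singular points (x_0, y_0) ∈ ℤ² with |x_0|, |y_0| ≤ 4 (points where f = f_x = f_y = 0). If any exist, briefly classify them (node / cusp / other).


Singular points: {(-1, -3)}; classification: node.

Compute partial derivatives:
  f_x = -9*x**2 - 2*x*y - 26*x - 2*y - 17.
  f_y = -x**2 - 2*x + 2*y + 5.
Scan x_0 ∈ {−4, ..., 4}. For each x_0, f_y(x_0, y) is a polynomial in y; find its integer roots y ∈ {−4, ..., 4}, then test f_x and f at those candidates.
  x = -4: f_y(-4, y) = 2*y - 3; no integer root y with |y| ≤ 4.
  x = -3: f_y(-3, y) = 2*y + 2; vanishes at y ∈ {-1}. (-3, -1): f_x = -24 ≠ 0.
  x = -2: f_y(-2, y) = 2*y + 5; no integer root y with |y| ≤ 4.
  x = -1: f_y(-1, y) = 2*y + 6; vanishes at y ∈ {-3}. (-1, -3): f_x = 0, f = 0 — SINGULAR.
  x = 0: f_y(0, y) = 2*y + 5; no integer root y with |y| ≤ 4.
  x = 1: f_y(1, y) = 2*y + 2; vanishes at y ∈ {-1}. (1, -1): f_x = -48 ≠ 0.
  x = 2: f_y(2, y) = 2*y - 3; no integer root y with |y| ≤ 4.
  x = 3: f_y(3, y) = 2*y - 10; no integer root y with |y| ≤ 4.
  x = 4: f_y(4, y) = 2*y - 19; no integer root y with |y| ≤ 4.
Only singular point on the grid: (-1, -3).
Classify: substitute x = -1 + u, y = -3 + v and expand: f = -3*u**3 - u**2*v - u**2 + v**2.
No constant or linear terms (consistent with a singular point). Quadratic part: -u**2 + v**2. Cubic part: -3*u**3 - u**2*v.
The quadratic part v**2 - u**2 = (v − u)(v + u) splits into two distinct linear factors, so there are two distinct tangent lines y − -3 = ±(x − -1) — this is a node (ordinary double point).
Classification: node.


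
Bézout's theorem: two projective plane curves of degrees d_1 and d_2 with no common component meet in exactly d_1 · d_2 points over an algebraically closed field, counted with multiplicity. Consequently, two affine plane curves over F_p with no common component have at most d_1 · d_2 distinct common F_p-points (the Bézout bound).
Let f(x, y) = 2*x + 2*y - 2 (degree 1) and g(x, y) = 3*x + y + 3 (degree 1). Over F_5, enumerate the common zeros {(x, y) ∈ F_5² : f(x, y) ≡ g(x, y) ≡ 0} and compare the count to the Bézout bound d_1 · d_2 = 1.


Common zeros: {(3, 3)}; count = 1; Bézout bound = 1.

deg(f) = 1, deg(g) = 1, so Bézout bound = 1.
Scan x ∈ F_5. For each x, list the y ∈ F_5 with f(x, y) ≡ 0 and those with g(x, y) ≡ 0 (mod 5); the common zeros in that column are the intersection.
  x = 0: f ≡ 0 at y ∈ {1}; g ≡ 0 at y ∈ {2}; common: ∅.
  x = 1: f ≡ 0 at y ∈ {0}; g ≡ 0 at y ∈ {4}; common: ∅.
  x = 2: f ≡ 0 at y ∈ {4}; g ≡ 0 at y ∈ {1}; common: ∅.
  x = 3: f ≡ 0 at y ∈ {3}; g ≡ 0 at y ∈ {3}; common: {3}.
  x = 4: f ≡ 0 at y ∈ {2}; g ≡ 0 at y ∈ {0}; common: ∅.
Collecting: common zeros = {(3, 3)}, so the count is 1.
Comparison with the Bézout bound: 1 ≤ 1 = deg(f)·deg(g), as expected for curves with no common component (the bound is attained).


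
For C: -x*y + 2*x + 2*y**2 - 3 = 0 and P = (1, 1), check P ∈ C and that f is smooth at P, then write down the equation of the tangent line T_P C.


Tangent line at P: x + 3*y - 4 = 0.

Step 1: f(1, 1) = 0, so P lies on C.
Step 2: partial derivatives
  f_x(x, y) = 2 - y, f_y(x, y) = -x + 4*y.
  f_x(P) = 1, f_y(P) = 3 (gradient nonzero, so P is smooth).
Step 3: tangent line at P: 1·(x − 1) + 3·(y − 1) = 0.
Expanding: x + 3*y - 4 = 0.


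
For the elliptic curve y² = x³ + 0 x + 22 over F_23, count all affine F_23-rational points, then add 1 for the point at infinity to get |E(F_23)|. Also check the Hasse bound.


Affine points = {(1, 0), (3, 7), (3, 16), (5, 3), (5, 20), (6, 10), (6, 13), (12, 5), (12, 18), (14, 11), (14, 12), (15, 4), (15, 19), (16, 1), (16, 22), (17, 6), (17, 17), (18, 9), (18, 14), (19, 2), (19, 21), (20, 8), (20, 15)}; affine count = 23; |E(F_23)| = 24.

Discriminant check: Δ ∝ 4a³ + 27b² = 4·0³ + 27·22² = 4·0 + 27·484 ≡ 4 (mod 23). Nonzero ⇒ E is nonsingular.
For each x ∈ F_23, compute rhs = x³ + 0·x + 22 mod 23, then count y ∈ F_23 with y² ≡ rhs.
  x = 0: rhs = 22, matching y values: none (0 points).
  x = 1: rhs = 0, matching y values: 0 (1 points).
  x = 2: rhs = 7, matching y values: none (0 points).
  x = 3: rhs = 3, matching y values: 7, 16 (2 points).
  x = 4: rhs = 17, matching y values: none (0 points).
  x = 5: rhs = 9, matching y values: 3, 20 (2 points).
  x = 6: rhs = 8, matching y values: 10, 13 (2 points).
  x = 7: rhs = 20, matching y values: none (0 points).
  x = 8: rhs = 5, matching y values: none (0 points).
  x = 9: rhs = 15, matching y values: none (0 points).
  x = 10: rhs = 10, matching y values: none (0 points).
  x = 11: rhs = 19, matching y values: none (0 points).
  x = 12: rhs = 2, matching y values: 5, 18 (2 points).
  x = 13: rhs = 11, matching y values: none (0 points).
  x = 14: rhs = 6, matching y values: 11, 12 (2 points).
  x = 15: rhs = 16, matching y values: 4, 19 (2 points).
  x = 16: rhs = 1, matching y values: 1, 22 (2 points).
  x = 17: rhs = 13, matching y values: 6, 17 (2 points).
  x = 18: rhs = 12, matching y values: 9, 14 (2 points).
  x = 19: rhs = 4, matching y values: 2, 21 (2 points).
  x = 20: rhs = 18, matching y values: 8, 15 (2 points).
  x = 21: rhs = 14, matching y values: none (0 points).
  x = 22: rhs = 21, matching y values: none (0 points).
Total affine count: 23.
Full point count |E(F_23)| = 23 + 1 = 24.
Hasse bound: |24 − (23+1)| = |0| = 0 ≤ 2√23 ≈ 9.5917 ✓.


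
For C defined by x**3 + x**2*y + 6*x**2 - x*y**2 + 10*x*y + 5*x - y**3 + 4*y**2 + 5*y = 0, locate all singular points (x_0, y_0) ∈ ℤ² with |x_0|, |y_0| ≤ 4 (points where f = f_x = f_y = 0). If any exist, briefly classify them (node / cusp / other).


Singular points: {(-3, 2)}; classification: node.

Compute partial derivatives:
  f_x = 3*x**2 + 2*x*y + 12*x - y**2 + 10*y + 5.
  f_y = x**2 - 2*x*y + 10*x - 3*y**2 + 8*y + 5.
Scan x_0 ∈ {−4, ..., 4}. For each x_0, f_y(x_0, y) is a polynomial in y; find its integer roots y ∈ {−4, ..., 4}, then test f_x and f at those candidates.
  x = -4: f_y(-4, y) = -3*y**2 + 16*y - 19; no integer root y with |y| ≤ 4.
  x = -3: f_y(-3, y) = -3*y**2 + 14*y - 16; vanishes at y ∈ {2}. (-3, 2): f_x = 0, f = 0 — SINGULAR.
  x = -2: f_y(-2, y) = -3*y**2 + 12*y - 11; no integer root y with |y| ≤ 4.
  x = -1: f_y(-1, y) = -3*y**2 + 10*y - 4; no integer root y with |y| ≤ 4.
  x = 0: f_y(0, y) = -3*y**2 + 8*y + 5; no integer root y with |y| ≤ 4.
  x = 1: f_y(1, y) = -3*y**2 + 6*y + 16; no integer root y with |y| ≤ 4.
  x = 2: f_y(2, y) = -3*y**2 + 4*y + 29; no integer root y with |y| ≤ 4.
  x = 3: f_y(3, y) = -3*y**2 + 2*y + 44; no integer root y with |y| ≤ 4.
  x = 4: f_y(4, y) = 61 - 3*y**2; no integer root y with |y| ≤ 4.
Only singular point on the grid: (-3, 2).
Classify: substitute x = -3 + u, y = 2 + v and expand: f = u**3 + u**2*v - u**2 - u*v**2 - v**3 + v**2.
No constant or linear terms (consistent with a singular point). Quadratic part: -u**2 + v**2. Cubic part: u**3 + u**2*v - u*v**2 - v**3.
The quadratic part v**2 - u**2 = (v − u)(v + u) splits into two distinct linear factors, so there are two distinct tangent lines y − 2 = ±(x − -3) — this is a node (ordinary double point).
Classification: node.


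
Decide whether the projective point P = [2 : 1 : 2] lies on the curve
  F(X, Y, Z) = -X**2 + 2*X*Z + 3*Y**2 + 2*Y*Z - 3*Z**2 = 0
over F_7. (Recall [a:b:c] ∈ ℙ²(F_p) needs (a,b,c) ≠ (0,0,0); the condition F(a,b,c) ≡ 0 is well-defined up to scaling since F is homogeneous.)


F(2,1,2) ≡ 6 (mod 7); P is NOT on the curve.

Evaluate F(2, 1, 2) term-by-term (mod 7).
  -X**2 ↦ -1·4·1·1 = -4
  2*X*Z ↦ 2·2·1·2 = 8
  3*Y**2 ↦ 3·1·1·1 = 3
  2*Y*Z ↦ 2·1·1·2 = 4
  -3*Z**2 ↦ -3·1·1·4 = -12
Sum: F(2, 1, 2) = (-4) + (8) + (3) + (4) + (-12) = -1.
Reducing mod 7: -1 ≡ 6 (mod 7).
Since F(a, b, c) ≡ 6 ≠ 0 (mod 7), P does NOT lie on the curve.


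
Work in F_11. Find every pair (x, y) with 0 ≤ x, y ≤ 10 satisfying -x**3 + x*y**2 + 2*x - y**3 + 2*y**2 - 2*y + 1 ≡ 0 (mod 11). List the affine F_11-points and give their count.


Affine F_11-points: {(0, 1), (1, 4), (2, 3), (2, 4), (2, 8), (3, 7), (4, 0), (5, 1), (6, 1), (6, 6), (8, 0), (8, 4), (8, 6), (9, 7), (10, 0), (10, 5), (10, 7)}; count = 17.

For each of the 121 pairs (x, y) ∈ F_11², evaluate f(x, y) mod 11. Record the zeros.
  x = 0: [0↦1, 1↦0, 2↦8, 3↦8, 4↦5, 5↦4, 6↦10, 7↦6, 8↦8, 9↦10, 10↦6]  zeros at y ∈ {1}
  x = 1: [0↦2, 1↦2, 2↦2, 3↦7, 4↦0, 5↦8, 6↦3, 7↦1, 8↦7, 9↦4, 10↦8]  zeros at y ∈ {4}
  x = 2: [0↦8, 1↦9, 2↦1, 3↦0, 4↦0, 5↦6, 6↦1, 7↦1, 8↦0, 9↦3, 10↦4]  zeros at y ∈ {3, 4, 8}
  x = 3: [0↦2, 1↦4, 2↦10, 3↦3, 4↦10, 5↦3, 6↦9, 7↦0, 8↦3, 9↦1, 10↦10]  zeros at y ∈ {7}
  x = 4: [0↦0, 1↦3, 2↦1, 3↦10, 4↦2, 5↦4, 6↦10, 7↦3, 8↦10, 9↦3, 10↦9]  zeros at y ∈ {0}
  x = 5: [0↦7, 1↦0, 2↦1, 3↦4, 4↦3, 5↦3, 6↦9, 7↦4, 8↦4, 9↦3, 10↦6]  zeros at y ∈ {1}
  x = 6: [0↦6, 1↦0, 2↦4, 3↦1, 4↦7, 5↦5, 6↦0, 7↦8, 8↦1, 9↦6, 10↦6]  zeros at y ∈ {1, 6}
  x = 7: [0↦2, 1↦8, 2↦4, 3↦6, 4↦8, 5↦4, 6↦10, 7↦9, 8↦6, 9↦6, 10↦3]  zeros at y ∈ ∅
  x = 8: [0↦0, 1↦7, 2↦6, 3↦2, 4↦0, 5↦5, 6↦0, 7↦1, 8↦2, 9↦8, 10↦2]  zeros at y ∈ {0, 4, 6}
  x = 9: [0↦5, 1↦2, 2↦4, 3↦5, 4↦10, 5↦2, 6↦8, 7↦0, 8↦5, 9↦6, 10↦8]  zeros at y ∈ {7}
  x = 10: [0↦0, 1↦9, 2↦3, 3↦9, 4↦10, 5↦0, 6↦6, 7↦0, 8↦9, 9↦5, 10↦4]  zeros at y ∈ {0, 5, 7}
Collecting zeros: affine points = {(0, 1), (1, 4), (2, 3), (2, 4), (2, 8), (3, 7), (4, 0), (5, 1), (6, 1), (6, 6), (8, 0), (8, 4), (8, 6), (9, 7), (10, 0), (10, 5), (10, 7)}.
Total count |C(F_11)_aff| = 17.


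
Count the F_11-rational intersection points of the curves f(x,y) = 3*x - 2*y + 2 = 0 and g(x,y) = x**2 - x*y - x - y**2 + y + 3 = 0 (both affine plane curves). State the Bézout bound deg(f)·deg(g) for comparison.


Common zeros: {(4, 7)}; count = 1; Bézout bound = 2.

deg(f) = 1, deg(g) = 2, so Bézout bound = 2.
Scan x ∈ F_11. For each x, list the y ∈ F_11 with f(x, y) ≡ 0 and those with g(x, y) ≡ 0 (mod 11); the common zeros in that column are the intersection.
  x = 0: f ≡ 0 at y ∈ {1}; g ≡ 0 at y ∈ ∅; common: ∅.
  x = 1: f ≡ 0 at y ∈ {8}; g ≡ 0 at y ∈ {5, 6}; common: ∅.
  x = 2: f ≡ 0 at y ∈ {4}; g ≡ 0 at y ∈ ∅; common: ∅.
  x = 3: f ≡ 0 at y ∈ {0}; g ≡ 0 at y ∈ ∅; common: ∅.
  x = 4: f ≡ 0 at y ∈ {7}; g ≡ 0 at y ∈ {1, 7}; common: {7}.
  x = 5: f ≡ 0 at y ∈ {3}; g ≡ 0 at y ∈ {2, 5}; common: ∅.
  x = 6: f ≡ 0 at y ∈ {10}; g ≡ 0 at y ∈ {0, 6}; common: ∅.
  x = 7: f ≡ 0 at y ∈ {6}; g ≡ 0 at y ∈ ∅; common: ∅.
  x = 8: f ≡ 0 at y ∈ {2}; g ≡ 0 at y ∈ ∅; common: ∅.
  x = 9: f ≡ 0 at y ∈ {9}; g ≡ 0 at y ∈ {1, 2}; common: ∅.
  x = 10: f ≡ 0 at y ∈ {5}; g ≡ 0 at y ∈ ∅; common: ∅.
Collecting: common zeros = {(4, 7)}, so the count is 1.
Comparison with the Bézout bound: 1 ≤ 2 = deg(f)·deg(g), as expected for curves with no common component (the affine F_11-count falls short of the bound because intersections may lie at infinity, over extension fields, or carry multiplicity).


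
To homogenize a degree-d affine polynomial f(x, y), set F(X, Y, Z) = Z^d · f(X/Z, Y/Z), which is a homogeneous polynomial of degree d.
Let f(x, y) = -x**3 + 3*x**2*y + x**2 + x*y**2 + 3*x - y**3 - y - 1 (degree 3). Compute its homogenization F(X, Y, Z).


F(X, Y, Z) = -X**3 + 3*X**2*Y + X**2*Z + X*Y**2 + 3*X*Z**2 - Y**3 - Y*Z**2 - Z**3

deg(f) = 3.
Substitute x = X/Z, y = Y/Z into f, then multiply by Z^3.
  monomial -1·x^3·y^0 ↦ -1·X^3·Y^0·Z^0.
  monomial 3·x^2·y^1 ↦ 3·X^2·Y^1·Z^0.
  monomial 1·x^2·y^0 ↦ 1·X^2·Y^0·Z^1.
  monomial 1·x^1·y^2 ↦ 1·X^1·Y^2·Z^0.
  monomial 3·x^1·y^0 ↦ 3·X^1·Y^0·Z^2.
  monomial -1·x^0·y^3 ↦ -1·X^0·Y^3·Z^0.
  monomial -1·x^0·y^1 ↦ -1·X^0·Y^1·Z^2.
  monomial -1·x^0·y^0 ↦ -1·X^0·Y^0·Z^3.
Collecting: F(X, Y, Z) = -X**3 + 3*X**2*Y + X**2*Z + X*Y**2 + 3*X*Z**2 - Y**3 - Y*Z**2 - Z**3.


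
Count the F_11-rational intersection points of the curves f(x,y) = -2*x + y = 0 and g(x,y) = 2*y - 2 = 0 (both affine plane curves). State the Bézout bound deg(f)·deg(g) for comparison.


Common zeros: {(6, 1)}; count = 1; Bézout bound = 1.

deg(f) = 1, deg(g) = 1, so Bézout bound = 1.
Scan x ∈ F_11. For each x, list the y ∈ F_11 with f(x, y) ≡ 0 and those with g(x, y) ≡ 0 (mod 11); the common zeros in that column are the intersection.
  x = 0: f ≡ 0 at y ∈ {0}; g ≡ 0 at y ∈ {1}; common: ∅.
  x = 1: f ≡ 0 at y ∈ {2}; g ≡ 0 at y ∈ {1}; common: ∅.
  x = 2: f ≡ 0 at y ∈ {4}; g ≡ 0 at y ∈ {1}; common: ∅.
  x = 3: f ≡ 0 at y ∈ {6}; g ≡ 0 at y ∈ {1}; common: ∅.
  x = 4: f ≡ 0 at y ∈ {8}; g ≡ 0 at y ∈ {1}; common: ∅.
  x = 5: f ≡ 0 at y ∈ {10}; g ≡ 0 at y ∈ {1}; common: ∅.
  x = 6: f ≡ 0 at y ∈ {1}; g ≡ 0 at y ∈ {1}; common: {1}.
  x = 7: f ≡ 0 at y ∈ {3}; g ≡ 0 at y ∈ {1}; common: ∅.
  x = 8: f ≡ 0 at y ∈ {5}; g ≡ 0 at y ∈ {1}; common: ∅.
  x = 9: f ≡ 0 at y ∈ {7}; g ≡ 0 at y ∈ {1}; common: ∅.
  x = 10: f ≡ 0 at y ∈ {9}; g ≡ 0 at y ∈ {1}; common: ∅.
Collecting: common zeros = {(6, 1)}, so the count is 1.
Comparison with the Bézout bound: 1 ≤ 1 = deg(f)·deg(g), as expected for curves with no common component (the bound is attained).


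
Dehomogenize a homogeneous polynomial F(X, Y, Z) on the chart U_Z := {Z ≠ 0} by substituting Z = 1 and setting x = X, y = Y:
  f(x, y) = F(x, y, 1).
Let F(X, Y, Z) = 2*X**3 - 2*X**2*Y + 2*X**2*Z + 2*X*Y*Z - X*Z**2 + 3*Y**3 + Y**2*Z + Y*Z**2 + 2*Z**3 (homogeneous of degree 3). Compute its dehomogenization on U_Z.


f(x, y) = 2*x**3 - 2*x**2*y + 2*x**2 + 2*x*y - x + 3*y**3 + y**2 + y + 2

On U_Z we set Z = 1. Each monomial c·X^i·Y^j·Z^k in F becomes c·x^i·y^j·1^k = c·x^i·y^j.
Substituting Z = 1: F(X, Y, 1) = 2*x**3 - 2*x**2*y + 2*x**2 + 2*x*y - x + 3*y**3 + y**2 + y + 2.
Note: deg(f) ≤ deg(F) = 3; strict inequality happens when F is divisible by Z (lost terms).


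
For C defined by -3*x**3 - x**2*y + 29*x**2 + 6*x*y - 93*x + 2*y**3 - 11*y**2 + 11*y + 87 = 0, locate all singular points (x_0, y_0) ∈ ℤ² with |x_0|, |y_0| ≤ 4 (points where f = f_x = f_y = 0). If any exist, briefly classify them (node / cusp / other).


Singular points: {(3, 2)}; classification: cusp.

Compute partial derivatives:
  f_x = -9*x**2 - 2*x*y + 58*x + 6*y - 93.
  f_y = -x**2 + 6*x + 6*y**2 - 22*y + 11.
Scan x_0 ∈ {−4, ..., 4}. For each x_0, f_y(x_0, y) is a polynomial in y; find its integer roots y ∈ {−4, ..., 4}, then test f_x and f at those candidates.
  x = -4: f_y(-4, y) = 6*y**2 - 22*y - 29; no integer root y with |y| ≤ 4.
  x = -3: f_y(-3, y) = 6*y**2 - 22*y - 16; no integer root y with |y| ≤ 4.
  x = -2: f_y(-2, y) = 6*y**2 - 22*y - 5; no integer root y with |y| ≤ 4.
  x = -1: f_y(-1, y) = 6*y**2 - 22*y + 4; no integer root y with |y| ≤ 4.
  x = 0: f_y(0, y) = 6*y**2 - 22*y + 11; no integer root y with |y| ≤ 4.
  x = 1: f_y(1, y) = 6*y**2 - 22*y + 16; vanishes at y ∈ {1}. (1, 1): f_x = -40 ≠ 0.
  x = 2: f_y(2, y) = 6*y**2 - 22*y + 19; no integer root y with |y| ≤ 4.
  x = 3: f_y(3, y) = 6*y**2 - 22*y + 20; vanishes at y ∈ {2}. (3, 2): f_x = 0, f = 0 — SINGULAR.
  x = 4: f_y(4, y) = 6*y**2 - 22*y + 19; no integer root y with |y| ≤ 4.
Only singular point on the grid: (3, 2).
Classify: substitute x = 3 + u, y = 2 + v and expand: f = -3*u**3 - u**2*v + 2*v**3 + v**2.
No constant or linear terms (consistent with a singular point). Quadratic part: v**2. Cubic part: -3*u**3 - u**2*v + 2*v**3.
The quadratic part v**2 is a perfect square, so there is a single (double) tangent line v = 0, i.e. y = 2. Restricting the cubic part to that line (v = 0) leaves -3*u**3 ≠ 0, so f is not divisible by v and the branch is v² ≈ 3*u**3 to lowest order — this is a cusp.
Classification: cusp.


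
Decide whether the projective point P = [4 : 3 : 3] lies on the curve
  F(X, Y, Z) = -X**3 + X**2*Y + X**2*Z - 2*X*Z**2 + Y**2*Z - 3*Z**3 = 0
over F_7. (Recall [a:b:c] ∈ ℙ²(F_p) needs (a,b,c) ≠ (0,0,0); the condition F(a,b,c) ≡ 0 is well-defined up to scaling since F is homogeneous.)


F(4,3,3) ≡ 4 (mod 7); P is NOT on the curve.

Evaluate F(4, 3, 3) term-by-term (mod 7).
  -X**3 ↦ -1·64·1·1 = -64
  X**2*Y ↦ 1·16·3·1 = 48
  X**2*Z ↦ 1·16·1·3 = 48
  -2*X*Z**2 ↦ -2·4·1·9 = -72
  Y**2*Z ↦ 1·1·9·3 = 27
  -3*Z**3 ↦ -3·1·1·27 = -81
Sum: F(4, 3, 3) = (-64) + (48) + (48) + (-72) + (27) + (-81) = -94.
Reducing mod 7: -94 ≡ 4 (mod 7).
Since F(a, b, c) ≡ 4 ≠ 0 (mod 7), P does NOT lie on the curve.


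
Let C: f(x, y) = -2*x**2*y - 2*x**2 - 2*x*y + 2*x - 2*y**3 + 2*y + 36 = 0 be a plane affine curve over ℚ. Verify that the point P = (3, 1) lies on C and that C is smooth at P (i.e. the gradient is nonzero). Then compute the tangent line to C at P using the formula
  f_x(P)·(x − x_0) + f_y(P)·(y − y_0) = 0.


Tangent line at P: -24*x - 28*y + 100 = 0.

Step 1: f(3, 1) = 0, so P lies on C.
Step 2: partial derivatives
  f_x(x, y) = -4*x*y - 4*x - 2*y + 2, f_y(x, y) = -2*x**2 - 2*x - 6*y**2 + 2.
  f_x(P) = -24, f_y(P) = -28 (gradient nonzero, so P is smooth).
Step 3: tangent line at P: -24·(x − 3) + -28·(y − 1) = 0.
Expanding: -24*x - 28*y + 100 = 0.


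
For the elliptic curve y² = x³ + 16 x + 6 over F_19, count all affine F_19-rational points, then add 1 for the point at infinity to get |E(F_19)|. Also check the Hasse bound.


Affine points = {(0, 5), (0, 14), (1, 2), (1, 17), (3, 9), (3, 10), (4, 1), (4, 18), (7, 9), (7, 10), (8, 0), (9, 9), (9, 10), (10, 8), (10, 11), (12, 8), (12, 11), (13, 6), (13, 13), (15, 7), (15, 12), (16, 8), (16, 11), (17, 2), (17, 17)}; affine count = 25; |E(F_19)| = 26.

Discriminant check: Δ ∝ 4a³ + 27b² = 4·16³ + 27·6² = 4·4096 + 27·36 ≡ 9 (mod 19). Nonzero ⇒ E is nonsingular.
For each x ∈ F_19, compute rhs = x³ + 16·x + 6 mod 19, then count y ∈ F_19 with y² ≡ rhs.
  x = 0: rhs = 6, matching y values: 5, 14 (2 points).
  x = 1: rhs = 4, matching y values: 2, 17 (2 points).
  x = 2: rhs = 8, matching y values: none (0 points).
  x = 3: rhs = 5, matching y values: 9, 10 (2 points).
  x = 4: rhs = 1, matching y values: 1, 18 (2 points).
  x = 5: rhs = 2, matching y values: none (0 points).
  x = 6: rhs = 14, matching y values: none (0 points).
  x = 7: rhs = 5, matching y values: 9, 10 (2 points).
  x = 8: rhs = 0, matching y values: 0 (1 points).
  x = 9: rhs = 5, matching y values: 9, 10 (2 points).
  x = 10: rhs = 7, matching y values: 8, 11 (2 points).
  x = 11: rhs = 12, matching y values: none (0 points).
  x = 12: rhs = 7, matching y values: 8, 11 (2 points).
  x = 13: rhs = 17, matching y values: 6, 13 (2 points).
  x = 14: rhs = 10, matching y values: none (0 points).
  x = 15: rhs = 11, matching y values: 7, 12 (2 points).
  x = 16: rhs = 7, matching y values: 8, 11 (2 points).
  x = 17: rhs = 4, matching y values: 2, 17 (2 points).
  x = 18: rhs = 8, matching y values: none (0 points).
Total affine count: 25.
Full point count |E(F_19)| = 25 + 1 = 26.
Hasse bound: |26 − (19+1)| = |6| = 6 ≤ 2√19 ≈ 8.7178 ✓.


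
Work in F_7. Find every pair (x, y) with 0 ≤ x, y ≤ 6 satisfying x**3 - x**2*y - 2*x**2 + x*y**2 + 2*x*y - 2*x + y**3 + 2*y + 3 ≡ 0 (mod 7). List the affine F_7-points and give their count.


Affine F_7-points: {(0, 6), (1, 0), (5, 2)}; count = 3.

For each of the 49 pairs (x, y) ∈ F_7², evaluate f(x, y) mod 7. Record the zeros.
  x = 0: [0↦3, 1↦6, 2↦1, 3↦1, 4↦5, 5↦5, 6↦0]  zeros at y ∈ {6}
  x = 1: [0↦0, 1↦5, 2↦4, 3↦3, 4↦1, 5↦4, 6↦4]  zeros at y ∈ {0}
  x = 2: [0↦6, 1↦4, 2↦5, 3↦1, 4↦5, 5↦2, 6↦5]  zeros at y ∈ ∅
  x = 3: [0↦6, 1↦2, 2↦3, 3↦1, 4↦2, 5↦5, 6↦2]  zeros at y ∈ ∅
  x = 4: [0↦6, 1↦5, 2↦4, 3↦2, 4↦5, 5↦5, 6↦1]  zeros at y ∈ ∅
  x = 5: [0↦5, 1↦5, 2↦0, 3↦3, 4↦6, 5↦1, 6↦1]  zeros at y ∈ {2}
  x = 6: [0↦2, 1↦1, 2↦4, 3↦3, 4↦4, 5↦6, 6↦1]  zeros at y ∈ ∅
Collecting zeros: affine points = {(0, 6), (1, 0), (5, 2)}.
Total count |C(F_7)_aff| = 3.


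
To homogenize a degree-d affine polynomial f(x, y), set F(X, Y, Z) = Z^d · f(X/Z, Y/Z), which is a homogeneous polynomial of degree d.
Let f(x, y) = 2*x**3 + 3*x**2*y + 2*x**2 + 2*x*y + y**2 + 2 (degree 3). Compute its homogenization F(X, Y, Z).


F(X, Y, Z) = 2*X**3 + 3*X**2*Y + 2*X**2*Z + 2*X*Y*Z + Y**2*Z + 2*Z**3

deg(f) = 3.
Substitute x = X/Z, y = Y/Z into f, then multiply by Z^3.
  monomial 2·x^3·y^0 ↦ 2·X^3·Y^0·Z^0.
  monomial 3·x^2·y^1 ↦ 3·X^2·Y^1·Z^0.
  monomial 2·x^2·y^0 ↦ 2·X^2·Y^0·Z^1.
  monomial 2·x^1·y^1 ↦ 2·X^1·Y^1·Z^1.
  monomial 1·x^0·y^2 ↦ 1·X^0·Y^2·Z^1.
  monomial 2·x^0·y^0 ↦ 2·X^0·Y^0·Z^3.
Collecting: F(X, Y, Z) = 2*X**3 + 3*X**2*Y + 2*X**2*Z + 2*X*Y*Z + Y**2*Z + 2*Z**3.


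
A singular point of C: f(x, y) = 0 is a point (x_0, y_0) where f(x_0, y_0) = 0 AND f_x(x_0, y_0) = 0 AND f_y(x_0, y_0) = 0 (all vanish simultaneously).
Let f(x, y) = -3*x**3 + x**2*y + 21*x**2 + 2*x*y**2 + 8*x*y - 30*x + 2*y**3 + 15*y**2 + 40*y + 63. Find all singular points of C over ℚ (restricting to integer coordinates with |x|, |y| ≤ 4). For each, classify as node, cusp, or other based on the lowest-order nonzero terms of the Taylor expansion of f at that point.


Singular points: {(2, -3)}; classification: cusp.

Compute partial derivatives:
  f_x = -9*x**2 + 2*x*y + 42*x + 2*y**2 + 8*y - 30.
  f_y = x**2 + 4*x*y + 8*x + 6*y**2 + 30*y + 40.
Scan x_0 ∈ {−4, ..., 4}. For each x_0, f_y(x_0, y) is a polynomial in y; find its integer roots y ∈ {−4, ..., 4}, then test f_x and f at those candidates.
  x = -4: f_y(-4, y) = 6*y**2 + 14*y + 24; no integer root y with |y| ≤ 4.
  x = -3: f_y(-3, y) = 6*y**2 + 18*y + 25; no integer root y with |y| ≤ 4.
  x = -2: f_y(-2, y) = 6*y**2 + 22*y + 28; no integer root y with |y| ≤ 4.
  x = -1: f_y(-1, y) = 6*y**2 + 26*y + 33; no integer root y with |y| ≤ 4.
  x = 0: f_y(0, y) = 6*y**2 + 30*y + 40; no integer root y with |y| ≤ 4.
  x = 1: f_y(1, y) = 6*y**2 + 34*y + 49; no integer root y with |y| ≤ 4.
  x = 2: f_y(2, y) = 6*y**2 + 38*y + 60; vanishes at y ∈ {-3}. (2, -3): f_x = 0, f = 0 — SINGULAR.
  x = 3: f_y(3, y) = 6*y**2 + 42*y + 73; no integer root y with |y| ≤ 4.
  x = 4: f_y(4, y) = 6*y**2 + 46*y + 88; vanishes at y ∈ {-4}. (4, -4): f_x = -38 ≠ 0.
Only singular point on the grid: (2, -3).
Classify: substitute x = 2 + u, y = -3 + v and expand: f = -3*u**3 + u**2*v + 2*u*v**2 + 2*v**3 + v**2.
No constant or linear terms (consistent with a singular point). Quadratic part: v**2. Cubic part: -3*u**3 + u**2*v + 2*u*v**2 + 2*v**3.
The quadratic part v**2 is a perfect square, so there is a single (double) tangent line v = 0, i.e. y = -3. Restricting the cubic part to that line (v = 0) leaves -3*u**3 ≠ 0, so f is not divisible by v and the branch is v² ≈ 3*u**3 to lowest order — this is a cusp.
Classification: cusp.


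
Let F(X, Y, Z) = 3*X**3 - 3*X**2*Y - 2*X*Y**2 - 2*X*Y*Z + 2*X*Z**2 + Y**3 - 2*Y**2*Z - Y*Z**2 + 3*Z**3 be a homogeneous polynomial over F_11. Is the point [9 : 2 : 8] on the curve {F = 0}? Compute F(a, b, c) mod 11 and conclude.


F(9,2,8) ≡ 6 (mod 11); P is NOT on the curve.

Evaluate F(9, 2, 8) term-by-term (mod 11).
  3*X**3 ↦ 3·729·1·1 = 2187
  -3*X**2*Y ↦ -3·81·2·1 = -486
  -2*X*Y**2 ↦ -2·9·4·1 = -72
  -2*X*Y*Z ↦ -2·9·2·8 = -288
  2*X*Z**2 ↦ 2·9·1·64 = 1152
  Y**3 ↦ 1·1·8·1 = 8
  -2*Y**2*Z ↦ -2·1·4·8 = -64
  -Y*Z**2 ↦ -1·1·2·64 = -128
  3*Z**3 ↦ 3·1·1·512 = 1536
Sum: F(9, 2, 8) = (2187) + (-486) + (-72) + (-288) + (1152) + (8) + (-64) + (-128) + (1536) = 3845.
Reducing mod 11: 3845 ≡ 6 (mod 11).
Since F(a, b, c) ≡ 6 ≠ 0 (mod 11), P does NOT lie on the curve.


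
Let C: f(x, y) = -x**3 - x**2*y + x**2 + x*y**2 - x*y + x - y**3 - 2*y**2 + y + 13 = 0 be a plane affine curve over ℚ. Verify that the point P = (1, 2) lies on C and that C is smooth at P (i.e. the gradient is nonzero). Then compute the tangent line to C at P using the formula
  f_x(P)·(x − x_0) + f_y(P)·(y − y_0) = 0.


Tangent line at P: -2*x - 17*y + 36 = 0.

Step 1: f(1, 2) = 0, so P lies on C.
Step 2: partial derivatives
  f_x(x, y) = -3*x**2 - 2*x*y + 2*x + y**2 - y + 1, f_y(x, y) = -x**2 + 2*x*y - x - 3*y**2 - 4*y + 1.
  f_x(P) = -2, f_y(P) = -17 (gradient nonzero, so P is smooth).
Step 3: tangent line at P: -2·(x − 1) + -17·(y − 2) = 0.
Expanding: -2*x - 17*y + 36 = 0.


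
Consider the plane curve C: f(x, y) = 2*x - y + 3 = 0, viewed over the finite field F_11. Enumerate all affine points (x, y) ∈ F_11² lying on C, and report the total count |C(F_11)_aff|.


Affine F_11-points: {(0, 3), (1, 5), (2, 7), (3, 9), (4, 0), (5, 2), (6, 4), (7, 6), (8, 8), (9, 10), (10, 1)}; count = 11.

For each of the 121 pairs (x, y) ∈ F_11², evaluate f(x, y) mod 11. Record the zeros.
  x = 0: [0↦3, 1↦2, 2↦1, 3↦0, 4↦10, 5↦9, 6↦8, 7↦7, 8↦6, 9↦5, 10↦4]  zeros at y ∈ {3}
  x = 1: [0↦5, 1↦4, 2↦3, 3↦2, 4↦1, 5↦0, 6↦10, 7↦9, 8↦8, 9↦7, 10↦6]  zeros at y ∈ {5}
  x = 2: [0↦7, 1↦6, 2↦5, 3↦4, 4↦3, 5↦2, 6↦1, 7↦0, 8↦10, 9↦9, 10↦8]  zeros at y ∈ {7}
  x = 3: [0↦9, 1↦8, 2↦7, 3↦6, 4↦5, 5↦4, 6↦3, 7↦2, 8↦1, 9↦0, 10↦10]  zeros at y ∈ {9}
  x = 4: [0↦0, 1↦10, 2↦9, 3↦8, 4↦7, 5↦6, 6↦5, 7↦4, 8↦3, 9↦2, 10↦1]  zeros at y ∈ {0}
  x = 5: [0↦2, 1↦1, 2↦0, 3↦10, 4↦9, 5↦8, 6↦7, 7↦6, 8↦5, 9↦4, 10↦3]  zeros at y ∈ {2}
  x = 6: [0↦4, 1↦3, 2↦2, 3↦1, 4↦0, 5↦10, 6↦9, 7↦8, 8↦7, 9↦6, 10↦5]  zeros at y ∈ {4}
  x = 7: [0↦6, 1↦5, 2↦4, 3↦3, 4↦2, 5↦1, 6↦0, 7↦10, 8↦9, 9↦8, 10↦7]  zeros at y ∈ {6}
  x = 8: [0↦8, 1↦7, 2↦6, 3↦5, 4↦4, 5↦3, 6↦2, 7↦1, 8↦0, 9↦10, 10↦9]  zeros at y ∈ {8}
  x = 9: [0↦10, 1↦9, 2↦8, 3↦7, 4↦6, 5↦5, 6↦4, 7↦3, 8↦2, 9↦1, 10↦0]  zeros at y ∈ {10}
  x = 10: [0↦1, 1↦0, 2↦10, 3↦9, 4↦8, 5↦7, 6↦6, 7↦5, 8↦4, 9↦3, 10↦2]  zeros at y ∈ {1}
Collecting zeros: affine points = {(0, 3), (1, 5), (2, 7), (3, 9), (4, 0), (5, 2), (6, 4), (7, 6), (8, 8), (9, 10), (10, 1)}.
Total count |C(F_11)_aff| = 11.


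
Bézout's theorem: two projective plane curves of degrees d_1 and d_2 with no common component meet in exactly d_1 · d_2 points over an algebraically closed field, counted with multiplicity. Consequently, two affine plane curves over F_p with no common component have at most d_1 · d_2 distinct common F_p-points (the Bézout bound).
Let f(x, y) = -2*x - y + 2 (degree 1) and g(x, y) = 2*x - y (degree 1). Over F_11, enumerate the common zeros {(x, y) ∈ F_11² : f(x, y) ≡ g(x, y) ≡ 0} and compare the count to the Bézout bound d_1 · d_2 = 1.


Common zeros: {(6, 1)}; count = 1; Bézout bound = 1.

deg(f) = 1, deg(g) = 1, so Bézout bound = 1.
Scan x ∈ F_11. For each x, list the y ∈ F_11 with f(x, y) ≡ 0 and those with g(x, y) ≡ 0 (mod 11); the common zeros in that column are the intersection.
  x = 0: f ≡ 0 at y ∈ {2}; g ≡ 0 at y ∈ {0}; common: ∅.
  x = 1: f ≡ 0 at y ∈ {0}; g ≡ 0 at y ∈ {2}; common: ∅.
  x = 2: f ≡ 0 at y ∈ {9}; g ≡ 0 at y ∈ {4}; common: ∅.
  x = 3: f ≡ 0 at y ∈ {7}; g ≡ 0 at y ∈ {6}; common: ∅.
  x = 4: f ≡ 0 at y ∈ {5}; g ≡ 0 at y ∈ {8}; common: ∅.
  x = 5: f ≡ 0 at y ∈ {3}; g ≡ 0 at y ∈ {10}; common: ∅.
  x = 6: f ≡ 0 at y ∈ {1}; g ≡ 0 at y ∈ {1}; common: {1}.
  x = 7: f ≡ 0 at y ∈ {10}; g ≡ 0 at y ∈ {3}; common: ∅.
  x = 8: f ≡ 0 at y ∈ {8}; g ≡ 0 at y ∈ {5}; common: ∅.
  x = 9: f ≡ 0 at y ∈ {6}; g ≡ 0 at y ∈ {7}; common: ∅.
  x = 10: f ≡ 0 at y ∈ {4}; g ≡ 0 at y ∈ {9}; common: ∅.
Collecting: common zeros = {(6, 1)}, so the count is 1.
Comparison with the Bézout bound: 1 ≤ 1 = deg(f)·deg(g), as expected for curves with no common component (the bound is attained).


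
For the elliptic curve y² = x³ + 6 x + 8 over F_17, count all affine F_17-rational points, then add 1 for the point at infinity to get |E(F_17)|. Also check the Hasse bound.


Affine points = {(0, 5), (0, 12), (1, 7), (1, 10), (3, 6), (3, 11), (7, 6), (7, 11), (9, 3), (9, 14), (16, 1), (16, 16)}; affine count = 12; |E(F_17)| = 13.

Discriminant check: Δ ∝ 4a³ + 27b² = 4·6³ + 27·8² = 4·216 + 27·64 ≡ 8 (mod 17). Nonzero ⇒ E is nonsingular.
For each x ∈ F_17, compute rhs = x³ + 6·x + 8 mod 17, then count y ∈ F_17 with y² ≡ rhs.
  x = 0: rhs = 8, matching y values: 5, 12 (2 points).
  x = 1: rhs = 15, matching y values: 7, 10 (2 points).
  x = 2: rhs = 11, matching y values: none (0 points).
  x = 3: rhs = 2, matching y values: 6, 11 (2 points).
  x = 4: rhs = 11, matching y values: none (0 points).
  x = 5: rhs = 10, matching y values: none (0 points).
  x = 6: rhs = 5, matching y values: none (0 points).
  x = 7: rhs = 2, matching y values: 6, 11 (2 points).
  x = 8: rhs = 7, matching y values: none (0 points).
  x = 9: rhs = 9, matching y values: 3, 14 (2 points).
  x = 10: rhs = 14, matching y values: none (0 points).
  x = 11: rhs = 11, matching y values: none (0 points).
  x = 12: rhs = 6, matching y values: none (0 points).
  x = 13: rhs = 5, matching y values: none (0 points).
  x = 14: rhs = 14, matching y values: none (0 points).
  x = 15: rhs = 5, matching y values: none (0 points).
  x = 16: rhs = 1, matching y values: 1, 16 (2 points).
Total affine count: 12.
Full point count |E(F_17)| = 12 + 1 = 13.
Hasse bound: |13 − (17+1)| = |-5| = 5 ≤ 2√17 ≈ 8.2462 ✓.


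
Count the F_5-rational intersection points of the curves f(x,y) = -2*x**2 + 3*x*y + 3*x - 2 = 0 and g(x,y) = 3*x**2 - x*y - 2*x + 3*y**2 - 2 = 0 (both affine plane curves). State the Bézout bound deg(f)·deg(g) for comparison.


Common zeros: {(3, 4)}; count = 1; Bézout bound = 4.

deg(f) = 2, deg(g) = 2, so Bézout bound = 4.
Scan x ∈ F_5. For each x, list the y ∈ F_5 with f(x, y) ≡ 0 and those with g(x, y) ≡ 0 (mod 5); the common zeros in that column are the intersection.
  x = 0: f ≡ 0 at y ∈ ∅; g ≡ 0 at y ∈ {2, 3}; common: ∅.
  x = 1: f ≡ 0 at y ∈ {2}; g ≡ 0 at y ∈ ∅; common: ∅.
  x = 2: f ≡ 0 at y ∈ {4}; g ≡ 0 at y ∈ ∅; common: ∅.
  x = 3: f ≡ 0 at y ∈ {4}; g ≡ 0 at y ∈ {2, 4}; common: {4}.
  x = 4: f ≡ 0 at y ∈ {1}; g ≡ 0 at y ∈ {4}; common: ∅.
Collecting: common zeros = {(3, 4)}, so the count is 1.
Comparison with the Bézout bound: 1 ≤ 4 = deg(f)·deg(g), as expected for curves with no common component (the affine F_5-count falls short of the bound because intersections may lie at infinity, over extension fields, or carry multiplicity).


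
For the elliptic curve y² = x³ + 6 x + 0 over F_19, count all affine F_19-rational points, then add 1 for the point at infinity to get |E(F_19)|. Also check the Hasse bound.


Affine points = {(0, 0), (1, 8), (1, 11), (2, 1), (2, 18), (3, 8), (3, 11), (6, 9), (6, 10), (7, 9), (7, 10), (8, 3), (8, 16), (9, 2), (9, 17), (14, 4), (14, 15), (15, 8), (15, 11)}; affine count = 19; |E(F_19)| = 20.

Discriminant check: Δ ∝ 4a³ + 27b² = 4·6³ + 27·0² = 4·216 + 27·0 ≡ 9 (mod 19). Nonzero ⇒ E is nonsingular.
For each x ∈ F_19, compute rhs = x³ + 6·x + 0 mod 19, then count y ∈ F_19 with y² ≡ rhs.
  x = 0: rhs = 0, matching y values: 0 (1 points).
  x = 1: rhs = 7, matching y values: 8, 11 (2 points).
  x = 2: rhs = 1, matching y values: 1, 18 (2 points).
  x = 3: rhs = 7, matching y values: 8, 11 (2 points).
  x = 4: rhs = 12, matching y values: none (0 points).
  x = 5: rhs = 3, matching y values: none (0 points).
  x = 6: rhs = 5, matching y values: 9, 10 (2 points).
  x = 7: rhs = 5, matching y values: 9, 10 (2 points).
  x = 8: rhs = 9, matching y values: 3, 16 (2 points).
  x = 9: rhs = 4, matching y values: 2, 17 (2 points).
  x = 10: rhs = 15, matching y values: none (0 points).
  x = 11: rhs = 10, matching y values: none (0 points).
  x = 12: rhs = 14, matching y values: none (0 points).
  x = 13: rhs = 14, matching y values: none (0 points).
  x = 14: rhs = 16, matching y values: 4, 15 (2 points).
  x = 15: rhs = 7, matching y values: 8, 11 (2 points).
  x = 16: rhs = 12, matching y values: none (0 points).
  x = 17: rhs = 18, matching y values: none (0 points).
  x = 18: rhs = 12, matching y values: none (0 points).
Total affine count: 19.
Full point count |E(F_19)| = 19 + 1 = 20.
Hasse bound: |20 − (19+1)| = |0| = 0 ≤ 2√19 ≈ 8.7178 ✓.


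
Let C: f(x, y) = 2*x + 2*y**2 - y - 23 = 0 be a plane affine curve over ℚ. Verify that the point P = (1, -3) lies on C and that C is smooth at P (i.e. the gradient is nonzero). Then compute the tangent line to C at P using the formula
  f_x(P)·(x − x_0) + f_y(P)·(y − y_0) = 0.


Tangent line at P: 2*x - 13*y - 41 = 0.

Step 1: f(1, -3) = 0, so P lies on C.
Step 2: partial derivatives
  f_x(x, y) = 2, f_y(x, y) = 4*y - 1.
  f_x(P) = 2, f_y(P) = -13 (gradient nonzero, so P is smooth).
Step 3: tangent line at P: 2·(x − 1) + -13·(y − -3) = 0.
Expanding: 2*x - 13*y - 41 = 0.


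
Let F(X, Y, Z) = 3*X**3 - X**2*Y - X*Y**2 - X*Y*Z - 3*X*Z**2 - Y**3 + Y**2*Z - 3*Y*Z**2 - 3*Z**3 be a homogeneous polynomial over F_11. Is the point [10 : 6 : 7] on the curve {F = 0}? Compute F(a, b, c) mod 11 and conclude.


F(10,6,7) ≡ 2 (mod 11); P is NOT on the curve.

Evaluate F(10, 6, 7) term-by-term (mod 11).
  3*X**3 ↦ 3·1000·1·1 = 3000
  -X**2*Y ↦ -1·100·6·1 = -600
  -X*Y**2 ↦ -1·10·36·1 = -360
  -X*Y*Z ↦ -1·10·6·7 = -420
  -3*X*Z**2 ↦ -3·10·1·49 = -1470
  -Y**3 ↦ -1·1·216·1 = -216
  Y**2*Z ↦ 1·1·36·7 = 252
  -3*Y*Z**2 ↦ -3·1·6·49 = -882
  -3*Z**3 ↦ -3·1·1·343 = -1029
Sum: F(10, 6, 7) = (3000) + (-600) + (-360) + (-420) + (-1470) + (-216) + (252) + (-882) + (-1029) = -1725.
Reducing mod 11: -1725 ≡ 2 (mod 11).
Since F(a, b, c) ≡ 2 ≠ 0 (mod 11), P does NOT lie on the curve.


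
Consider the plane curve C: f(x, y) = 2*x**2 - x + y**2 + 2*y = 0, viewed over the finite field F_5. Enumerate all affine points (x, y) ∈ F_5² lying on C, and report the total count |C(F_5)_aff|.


Affine F_5-points: {(0, 0), (0, 3), (1, 4), (2, 4), (3, 0), (3, 3)}; count = 6.

For each of the 25 pairs (x, y) ∈ F_5², evaluate f(x, y) mod 5. Record the zeros.
  x = 0: [0↦0, 1↦3, 2↦3, 3↦0, 4↦4]  zeros at y ∈ {0, 3}
  x = 1: [0↦1, 1↦4, 2↦4, 3↦1, 4↦0]  zeros at y ∈ {4}
  x = 2: [0↦1, 1↦4, 2↦4, 3↦1, 4↦0]  zeros at y ∈ {4}
  x = 3: [0↦0, 1↦3, 2↦3, 3↦0, 4↦4]  zeros at y ∈ {0, 3}
  x = 4: [0↦3, 1↦1, 2↦1, 3↦3, 4↦2]  zeros at y ∈ ∅
Collecting zeros: affine points = {(0, 0), (0, 3), (1, 4), (2, 4), (3, 0), (3, 3)}.
Total count |C(F_5)_aff| = 6.


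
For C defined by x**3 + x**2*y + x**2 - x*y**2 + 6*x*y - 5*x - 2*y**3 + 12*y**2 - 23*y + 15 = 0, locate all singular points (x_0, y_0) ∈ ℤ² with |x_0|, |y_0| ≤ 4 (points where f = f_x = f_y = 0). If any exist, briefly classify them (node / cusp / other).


Singular points: {(-1, 2)}; classification: cusp.

Compute partial derivatives:
  f_x = 3*x**2 + 2*x*y + 2*x - y**2 + 6*y - 5.
  f_y = x**2 - 2*x*y + 6*x - 6*y**2 + 24*y - 23.
Scan x_0 ∈ {−4, ..., 4}. For each x_0, f_y(x_0, y) is a polynomial in y; find its integer roots y ∈ {−4, ..., 4}, then test f_x and f at those candidates.
  x = -4: f_y(-4, y) = -6*y**2 + 32*y - 31; no integer root y with |y| ≤ 4.
  x = -3: f_y(-3, y) = -6*y**2 + 30*y - 32; no integer root y with |y| ≤ 4.
  x = -2: f_y(-2, y) = -6*y**2 + 28*y - 31; no integer root y with |y| ≤ 4.
  x = -1: f_y(-1, y) = -6*y**2 + 26*y - 28; vanishes at y ∈ {2}. (-1, 2): f_x = 0, f = 0 — SINGULAR.
  x = 0: f_y(0, y) = -6*y**2 + 24*y - 23; no integer root y with |y| ≤ 4.
  x = 1: f_y(1, y) = -6*y**2 + 22*y - 16; vanishes at y ∈ {1}. (1, 1): f_x = 7 ≠ 0.
  x = 2: f_y(2, y) = -6*y**2 + 20*y - 7; no integer root y with |y| ≤ 4.
  x = 3: f_y(3, y) = -6*y**2 + 18*y + 4; no integer root y with |y| ≤ 4.
  x = 4: f_y(4, y) = -6*y**2 + 16*y + 17; no integer root y with |y| ≤ 4.
Only singular point on the grid: (-1, 2).
Classify: substitute x = -1 + u, y = 2 + v and expand: f = u**3 + u**2*v - u*v**2 - 2*v**3 + v**2.
No constant or linear terms (consistent with a singular point). Quadratic part: v**2. Cubic part: u**3 + u**2*v - u*v**2 - 2*v**3.
The quadratic part v**2 is a perfect square, so there is a single (double) tangent line v = 0, i.e. y = 2. Restricting the cubic part to that line (v = 0) leaves u**3 ≠ 0, so f is not divisible by v and the branch is v² ≈ -u**3 to lowest order — this is a cusp.
Classification: cusp.


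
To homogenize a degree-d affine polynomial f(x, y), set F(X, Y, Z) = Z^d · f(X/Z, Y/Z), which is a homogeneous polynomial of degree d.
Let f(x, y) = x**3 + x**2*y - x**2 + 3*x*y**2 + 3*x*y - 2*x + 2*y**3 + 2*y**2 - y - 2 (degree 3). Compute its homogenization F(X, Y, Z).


F(X, Y, Z) = X**3 + X**2*Y - X**2*Z + 3*X*Y**2 + 3*X*Y*Z - 2*X*Z**2 + 2*Y**3 + 2*Y**2*Z - Y*Z**2 - 2*Z**3

deg(f) = 3.
Substitute x = X/Z, y = Y/Z into f, then multiply by Z^3.
  monomial 1·x^3·y^0 ↦ 1·X^3·Y^0·Z^0.
  monomial 1·x^2·y^1 ↦ 1·X^2·Y^1·Z^0.
  monomial -1·x^2·y^0 ↦ -1·X^2·Y^0·Z^1.
  monomial 3·x^1·y^2 ↦ 3·X^1·Y^2·Z^0.
  monomial 3·x^1·y^1 ↦ 3·X^1·Y^1·Z^1.
  monomial -2·x^1·y^0 ↦ -2·X^1·Y^0·Z^2.
  monomial 2·x^0·y^3 ↦ 2·X^0·Y^3·Z^0.
  monomial 2·x^0·y^2 ↦ 2·X^0·Y^2·Z^1.
  monomial -1·x^0·y^1 ↦ -1·X^0·Y^1·Z^2.
  monomial -2·x^0·y^0 ↦ -2·X^0·Y^0·Z^3.
Collecting: F(X, Y, Z) = X**3 + X**2*Y - X**2*Z + 3*X*Y**2 + 3*X*Y*Z - 2*X*Z**2 + 2*Y**3 + 2*Y**2*Z - Y*Z**2 - 2*Z**3.


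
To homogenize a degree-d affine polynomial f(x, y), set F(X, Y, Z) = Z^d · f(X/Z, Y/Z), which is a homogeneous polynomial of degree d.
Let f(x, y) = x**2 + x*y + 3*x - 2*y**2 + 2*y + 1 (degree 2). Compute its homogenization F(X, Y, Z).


F(X, Y, Z) = X**2 + X*Y + 3*X*Z - 2*Y**2 + 2*Y*Z + Z**2

deg(f) = 2.
Substitute x = X/Z, y = Y/Z into f, then multiply by Z^2.
  monomial 1·x^2·y^0 ↦ 1·X^2·Y^0·Z^0.
  monomial 1·x^1·y^1 ↦ 1·X^1·Y^1·Z^0.
  monomial 3·x^1·y^0 ↦ 3·X^1·Y^0·Z^1.
  monomial -2·x^0·y^2 ↦ -2·X^0·Y^2·Z^0.
  monomial 2·x^0·y^1 ↦ 2·X^0·Y^1·Z^1.
  monomial 1·x^0·y^0 ↦ 1·X^0·Y^0·Z^2.
Collecting: F(X, Y, Z) = X**2 + X*Y + 3*X*Z - 2*Y**2 + 2*Y*Z + Z**2.


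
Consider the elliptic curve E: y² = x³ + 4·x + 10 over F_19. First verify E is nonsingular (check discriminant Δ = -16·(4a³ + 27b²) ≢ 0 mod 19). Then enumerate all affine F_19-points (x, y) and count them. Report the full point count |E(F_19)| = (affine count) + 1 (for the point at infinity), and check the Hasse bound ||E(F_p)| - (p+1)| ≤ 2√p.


Affine points = {(2, 8), (2, 11), (3, 7), (3, 12), (7, 1), (7, 18), (10, 9), (10, 10), (11, 6), (11, 13), (12, 0), (13, 6), (13, 13), (14, 6), (14, 13), (15, 5), (15, 14), (16, 3), (16, 16), (18, 9), (18, 10)}; affine count = 21; |E(F_19)| = 22.

Discriminant check: Δ ∝ 4a³ + 27b² = 4·4³ + 27·10² = 4·64 + 27·100 ≡ 11 (mod 19). Nonzero ⇒ E is nonsingular.
For each x ∈ F_19, compute rhs = x³ + 4·x + 10 mod 19, then count y ∈ F_19 with y² ≡ rhs.
  x = 0: rhs = 10, matching y values: none (0 points).
  x = 1: rhs = 15, matching y values: none (0 points).
  x = 2: rhs = 7, matching y values: 8, 11 (2 points).
  x = 3: rhs = 11, matching y values: 7, 12 (2 points).
  x = 4: rhs = 14, matching y values: none (0 points).
  x = 5: rhs = 3, matching y values: none (0 points).
  x = 6: rhs = 3, matching y values: none (0 points).
  x = 7: rhs = 1, matching y values: 1, 18 (2 points).
  x = 8: rhs = 3, matching y values: none (0 points).
  x = 9: rhs = 15, matching y values: none (0 points).
  x = 10: rhs = 5, matching y values: 9, 10 (2 points).
  x = 11: rhs = 17, matching y values: 6, 13 (2 points).
  x = 12: rhs = 0, matching y values: 0 (1 points).
  x = 13: rhs = 17, matching y values: 6, 13 (2 points).
  x = 14: rhs = 17, matching y values: 6, 13 (2 points).
  x = 15: rhs = 6, matching y values: 5, 14 (2 points).
  x = 16: rhs = 9, matching y values: 3, 16 (2 points).
  x = 17: rhs = 13, matching y values: none (0 points).
  x = 18: rhs = 5, matching y values: 9, 10 (2 points).
Total affine count: 21.
Full point count |E(F_19)| = 21 + 1 = 22.
Hasse bound: |22 − (19+1)| = |2| = 2 ≤ 2√19 ≈ 8.7178 ✓.
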